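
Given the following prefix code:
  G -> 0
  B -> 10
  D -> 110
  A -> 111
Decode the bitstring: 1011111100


Decoding step by step:
Bits 10 -> B
Bits 111 -> A
Bits 111 -> A
Bits 0 -> G
Bits 0 -> G


Decoded message: BAAGG


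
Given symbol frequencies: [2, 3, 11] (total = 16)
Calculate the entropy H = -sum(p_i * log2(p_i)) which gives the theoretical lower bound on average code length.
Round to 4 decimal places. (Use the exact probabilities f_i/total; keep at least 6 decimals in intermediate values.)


Per-symbol terms -p_i * log2(p_i) with p_i = f_i/16:
  p = 2/16 = 0.125000: log2(p) = -3.000000, -p*log2(p) = 0.375000
  p = 3/16 = 0.187500: log2(p) = -2.415037, -p*log2(p) = 0.452820
  p = 11/16 = 0.687500: log2(p) = -0.540568, -p*log2(p) = 0.371641
H = 0.375000 + 0.452820 + 0.371641 = 1.199461

H = 1.1995 bits/symbol


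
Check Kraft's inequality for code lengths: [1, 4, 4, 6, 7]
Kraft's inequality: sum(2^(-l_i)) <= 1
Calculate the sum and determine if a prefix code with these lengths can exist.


Sum = 2^(-1) + 2^(-4) + 2^(-4) + 2^(-6) + 2^(-7)
    = 0.5 + 0.0625 + 0.0625 + 0.015625 + 0.0078125
    = 83/128 = 0.6484375
Since 0.6484375 <= 1, Kraft's inequality IS satisfied.
A prefix code with these lengths CAN exist.

Kraft sum = 0.6484375. Satisfied.


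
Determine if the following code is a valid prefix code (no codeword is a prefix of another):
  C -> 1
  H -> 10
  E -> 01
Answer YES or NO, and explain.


Checking each pair (does one codeword prefix another?):
  C='1' vs H='10': prefix -- VIOLATION

NO -- this is NOT a valid prefix code. C (1) is a prefix of H (10).


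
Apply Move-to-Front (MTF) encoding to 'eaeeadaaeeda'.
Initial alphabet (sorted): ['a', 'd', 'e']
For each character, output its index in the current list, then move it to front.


MTF encoding:
'e': index 2 in ['a', 'd', 'e'] -> ['e', 'a', 'd']
'a': index 1 in ['e', 'a', 'd'] -> ['a', 'e', 'd']
'e': index 1 in ['a', 'e', 'd'] -> ['e', 'a', 'd']
'e': index 0 in ['e', 'a', 'd'] -> ['e', 'a', 'd']
'a': index 1 in ['e', 'a', 'd'] -> ['a', 'e', 'd']
'd': index 2 in ['a', 'e', 'd'] -> ['d', 'a', 'e']
'a': index 1 in ['d', 'a', 'e'] -> ['a', 'd', 'e']
'a': index 0 in ['a', 'd', 'e'] -> ['a', 'd', 'e']
'e': index 2 in ['a', 'd', 'e'] -> ['e', 'a', 'd']
'e': index 0 in ['e', 'a', 'd'] -> ['e', 'a', 'd']
'd': index 2 in ['e', 'a', 'd'] -> ['d', 'e', 'a']
'a': index 2 in ['d', 'e', 'a'] -> ['a', 'd', 'e']


Output: [2, 1, 1, 0, 1, 2, 1, 0, 2, 0, 2, 2]


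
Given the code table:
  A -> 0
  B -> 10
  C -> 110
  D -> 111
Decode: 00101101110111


Decoding:
0 -> A
0 -> A
10 -> B
110 -> C
111 -> D
0 -> A
111 -> D


Result: AABCDAD


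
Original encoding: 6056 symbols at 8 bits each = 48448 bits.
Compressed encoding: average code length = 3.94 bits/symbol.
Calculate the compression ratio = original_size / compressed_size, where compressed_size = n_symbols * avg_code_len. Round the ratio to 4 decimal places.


original_size = n_symbols * orig_bits = 6056 * 8 = 48448 bits
compressed_size = n_symbols * avg_code_len = 6056 * 3.94 = 23860.64 bits
ratio = original_size / compressed_size = 48448 / 23860.64 = 2.0305

Compression ratio = 2.0305


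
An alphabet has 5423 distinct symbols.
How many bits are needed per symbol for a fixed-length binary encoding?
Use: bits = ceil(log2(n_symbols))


log2(5423) = 12.4049
Bracket: 2^12 = 4096 < 5423 <= 2^13 = 8192
So ceil(log2(5423)) = 13

bits = ceil(log2(5423)) = ceil(12.4049) = 13 bits


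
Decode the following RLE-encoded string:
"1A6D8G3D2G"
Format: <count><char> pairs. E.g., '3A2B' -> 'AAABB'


Expanding each <count><char> pair:
  1A -> 'A'
  6D -> 'DDDDDD'
  8G -> 'GGGGGGGG'
  3D -> 'DDD'
  2G -> 'GG'

Decoded = ADDDDDDGGGGGGGGDDDGG


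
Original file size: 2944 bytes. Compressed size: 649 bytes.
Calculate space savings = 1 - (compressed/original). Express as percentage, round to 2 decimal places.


ratio = compressed/original = 649/2944 = 0.220448
savings = 1 - ratio = 1 - 0.220448 = 0.779552
as a percentage: 0.779552 * 100 = 77.96%

Space savings = 1 - 649/2944 = 77.96%


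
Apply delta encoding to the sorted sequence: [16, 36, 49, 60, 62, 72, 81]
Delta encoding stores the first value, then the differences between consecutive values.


First value: 16
Deltas:
  36 - 16 = 20
  49 - 36 = 13
  60 - 49 = 11
  62 - 60 = 2
  72 - 62 = 10
  81 - 72 = 9


Delta encoded: [16, 20, 13, 11, 2, 10, 9]


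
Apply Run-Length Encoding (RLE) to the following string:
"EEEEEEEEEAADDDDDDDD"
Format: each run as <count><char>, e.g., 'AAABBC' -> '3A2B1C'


Scanning runs left to right:
  i=0: run of 'E' x 9 -> '9E'
  i=9: run of 'A' x 2 -> '2A'
  i=11: run of 'D' x 8 -> '8D'

RLE = 9E2A8D


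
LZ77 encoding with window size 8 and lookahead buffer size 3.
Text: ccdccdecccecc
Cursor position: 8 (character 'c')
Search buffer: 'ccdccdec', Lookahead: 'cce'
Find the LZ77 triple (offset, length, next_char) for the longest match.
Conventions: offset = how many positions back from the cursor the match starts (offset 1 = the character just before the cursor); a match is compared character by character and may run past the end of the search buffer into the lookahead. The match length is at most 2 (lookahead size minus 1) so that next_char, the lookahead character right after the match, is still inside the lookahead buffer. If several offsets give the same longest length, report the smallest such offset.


Try each offset into the search buffer:
  offset=1 (pos 7, char 'c'): match length 2
  offset=2 (pos 6, char 'e'): match length 0
  offset=3 (pos 5, char 'd'): match length 0
  offset=4 (pos 4, char 'c'): match length 1
  offset=5 (pos 3, char 'c'): match length 2
  offset=6 (pos 2, char 'd'): match length 0
  offset=7 (pos 1, char 'c'): match length 1
  offset=8 (pos 0, char 'c'): match length 2
Longest match has length 2, found at offsets 1, 5, 8; take the smallest, offset 1.
next_char = character at position 8 + 2 = 10 -> 'e'

Best match: offset=1, length=2 (matching 'cc' starting at position 7)
LZ77 triple: (1, 2, 'e')


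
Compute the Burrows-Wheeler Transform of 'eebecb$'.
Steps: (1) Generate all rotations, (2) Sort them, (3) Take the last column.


Rotations (sorted):
  0: $eebecb -> last char: b
  1: b$eebec -> last char: c
  2: becb$ee -> last char: e
  3: cb$eebe -> last char: e
  4: ebecb$e -> last char: e
  5: ecb$eeb -> last char: b
  6: eebecb$ -> last char: $


BWT = bceeeb$


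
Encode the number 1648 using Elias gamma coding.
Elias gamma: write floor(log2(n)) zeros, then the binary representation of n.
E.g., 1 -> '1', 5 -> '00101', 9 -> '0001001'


num_bits = floor(log2(1648)) + 1 = 11
leading_zeros = num_bits - 1 = 10
binary(1648) = 11001110000

Elias gamma(1648) = '0000000000' + '11001110000' = 000000000011001110000 (21 bits)


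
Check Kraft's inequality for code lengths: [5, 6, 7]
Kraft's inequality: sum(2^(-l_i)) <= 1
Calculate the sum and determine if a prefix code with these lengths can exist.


Sum = 2^(-5) + 2^(-6) + 2^(-7)
    = 0.03125 + 0.015625 + 0.0078125
    = 7/128 = 0.0546875
Since 0.0546875 <= 1, Kraft's inequality IS satisfied.
A prefix code with these lengths CAN exist.

Kraft sum = 0.0546875. Satisfied.


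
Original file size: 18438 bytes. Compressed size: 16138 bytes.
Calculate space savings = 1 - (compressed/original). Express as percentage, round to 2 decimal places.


ratio = compressed/original = 16138/18438 = 0.875258
savings = 1 - ratio = 1 - 0.875258 = 0.124742
as a percentage: 0.124742 * 100 = 12.47%

Space savings = 1 - 16138/18438 = 12.47%


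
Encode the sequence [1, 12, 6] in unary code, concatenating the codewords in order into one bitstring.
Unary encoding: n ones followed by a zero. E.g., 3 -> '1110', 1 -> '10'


Encode each number as n ones followed by a terminating 0:
  1 -> 10 (2 bits)
  12 -> 1111111111110 (13 bits)
  6 -> 1111110 (7 bits)
Total length = 2 + 13 + 7 = 22 bits.

Unary([1, 12, 6]) = 1011111111111101111110 (22 bits)


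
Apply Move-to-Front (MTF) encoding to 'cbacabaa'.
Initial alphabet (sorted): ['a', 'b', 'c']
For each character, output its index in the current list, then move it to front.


MTF encoding:
'c': index 2 in ['a', 'b', 'c'] -> ['c', 'a', 'b']
'b': index 2 in ['c', 'a', 'b'] -> ['b', 'c', 'a']
'a': index 2 in ['b', 'c', 'a'] -> ['a', 'b', 'c']
'c': index 2 in ['a', 'b', 'c'] -> ['c', 'a', 'b']
'a': index 1 in ['c', 'a', 'b'] -> ['a', 'c', 'b']
'b': index 2 in ['a', 'c', 'b'] -> ['b', 'a', 'c']
'a': index 1 in ['b', 'a', 'c'] -> ['a', 'b', 'c']
'a': index 0 in ['a', 'b', 'c'] -> ['a', 'b', 'c']


Output: [2, 2, 2, 2, 1, 2, 1, 0]


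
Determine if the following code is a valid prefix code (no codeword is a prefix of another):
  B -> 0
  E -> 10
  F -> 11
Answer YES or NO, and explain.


Checking each pair (does one codeword prefix another?):
  B='0' vs E='10': no prefix
  B='0' vs F='11': no prefix
  E='10' vs B='0': no prefix
  E='10' vs F='11': no prefix
  F='11' vs B='0': no prefix
  F='11' vs E='10': no prefix
No violation found over all pairs.

YES -- this is a valid prefix code. No codeword is a prefix of any other codeword.


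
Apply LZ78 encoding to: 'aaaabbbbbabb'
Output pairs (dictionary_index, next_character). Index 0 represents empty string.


LZ78 encoding steps:
Dictionary: {0: ''}
Step 1: w='' (idx 0), next='a' -> output (0, 'a'), add 'a' as idx 1
Step 2: w='a' (idx 1), next='a' -> output (1, 'a'), add 'aa' as idx 2
Step 3: w='a' (idx 1), next='b' -> output (1, 'b'), add 'ab' as idx 3
Step 4: w='' (idx 0), next='b' -> output (0, 'b'), add 'b' as idx 4
Step 5: w='b' (idx 4), next='b' -> output (4, 'b'), add 'bb' as idx 5
Step 6: w='b' (idx 4), next='a' -> output (4, 'a'), add 'ba' as idx 6
Step 7: w='bb' (idx 5), end of input -> output (5, '')


Encoded: [(0, 'a'), (1, 'a'), (1, 'b'), (0, 'b'), (4, 'b'), (4, 'a'), (5, '')]


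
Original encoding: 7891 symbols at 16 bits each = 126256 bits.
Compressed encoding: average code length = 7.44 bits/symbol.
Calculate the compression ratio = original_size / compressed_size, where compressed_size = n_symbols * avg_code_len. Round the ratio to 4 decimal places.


original_size = n_symbols * orig_bits = 7891 * 16 = 126256 bits
compressed_size = n_symbols * avg_code_len = 7891 * 7.44 = 58709.04 bits
ratio = original_size / compressed_size = 126256 / 58709.04 = 2.1505

Compression ratio = 2.1505


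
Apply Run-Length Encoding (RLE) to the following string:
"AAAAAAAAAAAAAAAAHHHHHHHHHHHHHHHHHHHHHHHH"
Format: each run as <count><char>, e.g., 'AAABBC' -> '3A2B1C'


Scanning runs left to right:
  i=0: run of 'A' x 16 -> '16A'
  i=16: run of 'H' x 24 -> '24H'

RLE = 16A24H


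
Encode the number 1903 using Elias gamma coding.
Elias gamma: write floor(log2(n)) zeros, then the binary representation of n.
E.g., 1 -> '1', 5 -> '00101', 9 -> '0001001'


num_bits = floor(log2(1903)) + 1 = 11
leading_zeros = num_bits - 1 = 10
binary(1903) = 11101101111

Elias gamma(1903) = '0000000000' + '11101101111' = 000000000011101101111 (21 bits)


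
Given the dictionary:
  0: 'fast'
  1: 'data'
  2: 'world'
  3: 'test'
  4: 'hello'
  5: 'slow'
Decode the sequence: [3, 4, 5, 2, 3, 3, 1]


Look up each index in the dictionary:
  3 -> 'test'
  4 -> 'hello'
  5 -> 'slow'
  2 -> 'world'
  3 -> 'test'
  3 -> 'test'
  1 -> 'data'

Decoded: "test hello slow world test test data"


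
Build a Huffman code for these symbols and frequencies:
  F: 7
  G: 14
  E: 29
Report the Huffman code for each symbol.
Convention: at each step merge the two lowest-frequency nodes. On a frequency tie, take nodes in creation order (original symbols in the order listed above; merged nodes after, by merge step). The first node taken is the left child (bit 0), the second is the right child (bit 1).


Huffman tree construction:
Step 1: Merge F(7) + G(14) = 21
Step 2: Merge (F+G)(21) + E(29) = 50
Read each symbol's code off the tree from the root (left child = 0, right child = 1).

Codes:
  F: 00 (length 2)
  G: 01 (length 2)
  E: 1 (length 1)
Average code length: 71/50 = 1.4200 bits/symbol


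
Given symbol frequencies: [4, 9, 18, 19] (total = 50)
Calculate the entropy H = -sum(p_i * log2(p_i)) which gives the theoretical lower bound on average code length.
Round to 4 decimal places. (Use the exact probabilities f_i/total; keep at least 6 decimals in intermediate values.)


Per-symbol terms -p_i * log2(p_i) with p_i = f_i/50:
  p = 4/50 = 0.080000: log2(p) = -3.643856, -p*log2(p) = 0.291508
  p = 9/50 = 0.180000: log2(p) = -2.473931, -p*log2(p) = 0.445308
  p = 18/50 = 0.360000: log2(p) = -1.473931, -p*log2(p) = 0.530615
  p = 19/50 = 0.380000: log2(p) = -1.395929, -p*log2(p) = 0.530453
H = 0.291508 + 0.445308 + 0.530615 + 0.530453 = 1.797884

H = 1.7979 bits/symbol


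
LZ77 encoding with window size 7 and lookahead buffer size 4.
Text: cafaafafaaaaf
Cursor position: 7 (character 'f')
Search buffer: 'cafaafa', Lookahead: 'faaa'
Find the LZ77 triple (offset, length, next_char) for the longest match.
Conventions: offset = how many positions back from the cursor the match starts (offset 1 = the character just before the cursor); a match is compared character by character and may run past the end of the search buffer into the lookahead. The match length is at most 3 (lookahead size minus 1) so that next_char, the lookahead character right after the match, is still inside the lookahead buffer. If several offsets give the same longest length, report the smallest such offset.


Try each offset into the search buffer:
  offset=1 (pos 6, char 'a'): match length 0
  offset=2 (pos 5, char 'f'): match length 2
  offset=3 (pos 4, char 'a'): match length 0
  offset=4 (pos 3, char 'a'): match length 0
  offset=5 (pos 2, char 'f'): match length 3
  offset=6 (pos 1, char 'a'): match length 0
  offset=7 (pos 0, char 'c'): match length 0
Longest match has length 3 at offset 5.
next_char = character at position 7 + 3 = 10 -> 'a'

Best match: offset=5, length=3 (matching 'faa' starting at position 2)
LZ77 triple: (5, 3, 'a')


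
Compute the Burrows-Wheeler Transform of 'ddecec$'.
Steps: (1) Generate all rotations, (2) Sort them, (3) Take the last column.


Rotations (sorted):
  0: $ddecec -> last char: c
  1: c$ddece -> last char: e
  2: cec$dde -> last char: e
  3: ddecec$ -> last char: $
  4: decec$d -> last char: d
  5: ec$ddec -> last char: c
  6: ecec$dd -> last char: d


BWT = cee$dcd


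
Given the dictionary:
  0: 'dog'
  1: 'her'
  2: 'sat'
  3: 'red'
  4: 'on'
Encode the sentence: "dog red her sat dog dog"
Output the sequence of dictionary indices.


Look up each word in the dictionary:
  'dog' -> 0
  'red' -> 3
  'her' -> 1
  'sat' -> 2
  'dog' -> 0
  'dog' -> 0

Encoded: [0, 3, 1, 2, 0, 0]


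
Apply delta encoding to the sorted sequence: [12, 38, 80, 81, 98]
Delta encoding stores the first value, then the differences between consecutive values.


First value: 12
Deltas:
  38 - 12 = 26
  80 - 38 = 42
  81 - 80 = 1
  98 - 81 = 17


Delta encoded: [12, 26, 42, 1, 17]


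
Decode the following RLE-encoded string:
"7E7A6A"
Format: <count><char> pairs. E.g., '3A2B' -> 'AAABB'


Expanding each <count><char> pair:
  7E -> 'EEEEEEE'
  7A -> 'AAAAAAA'
  6A -> 'AAAAAA'

Decoded = EEEEEEEAAAAAAAAAAAAA


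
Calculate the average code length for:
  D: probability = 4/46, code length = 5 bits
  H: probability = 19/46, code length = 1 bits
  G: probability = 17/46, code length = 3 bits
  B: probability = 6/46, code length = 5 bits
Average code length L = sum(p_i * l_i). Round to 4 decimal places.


Weighted contributions p_i * l_i:
  D: (4/46) * 5 = 20/46
  H: (19/46) * 1 = 19/46
  G: (17/46) * 3 = 51/46
  B: (6/46) * 5 = 30/46
Sum = (20 + 19 + 51 + 30)/46 = 120/46

L = 120/46 = 2.6087 bits/symbol


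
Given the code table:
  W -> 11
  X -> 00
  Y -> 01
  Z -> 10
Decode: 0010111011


Decoding:
00 -> X
10 -> Z
11 -> W
10 -> Z
11 -> W


Result: XZWZW


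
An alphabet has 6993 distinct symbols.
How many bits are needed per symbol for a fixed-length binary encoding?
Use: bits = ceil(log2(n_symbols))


log2(6993) = 12.7717
Bracket: 2^12 = 4096 < 6993 <= 2^13 = 8192
So ceil(log2(6993)) = 13

bits = ceil(log2(6993)) = ceil(12.7717) = 13 bits


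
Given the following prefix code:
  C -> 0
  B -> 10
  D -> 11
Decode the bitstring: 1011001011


Decoding step by step:
Bits 10 -> B
Bits 11 -> D
Bits 0 -> C
Bits 0 -> C
Bits 10 -> B
Bits 11 -> D


Decoded message: BDCCBD


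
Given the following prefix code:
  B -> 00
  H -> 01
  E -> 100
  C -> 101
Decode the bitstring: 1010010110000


Decoding step by step:
Bits 101 -> C
Bits 00 -> B
Bits 101 -> C
Bits 100 -> E
Bits 00 -> B


Decoded message: CBCEB


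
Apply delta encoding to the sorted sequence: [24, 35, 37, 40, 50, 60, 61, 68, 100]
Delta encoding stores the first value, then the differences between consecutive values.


First value: 24
Deltas:
  35 - 24 = 11
  37 - 35 = 2
  40 - 37 = 3
  50 - 40 = 10
  60 - 50 = 10
  61 - 60 = 1
  68 - 61 = 7
  100 - 68 = 32


Delta encoded: [24, 11, 2, 3, 10, 10, 1, 7, 32]


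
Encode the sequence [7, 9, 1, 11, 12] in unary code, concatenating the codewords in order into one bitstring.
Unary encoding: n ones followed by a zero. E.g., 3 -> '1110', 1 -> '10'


Encode each number as n ones followed by a terminating 0:
  7 -> 11111110 (8 bits)
  9 -> 1111111110 (10 bits)
  1 -> 10 (2 bits)
  11 -> 111111111110 (12 bits)
  12 -> 1111111111110 (13 bits)
Total length = 8 + 10 + 2 + 12 + 13 = 45 bits.

Unary([7, 9, 1, 11, 12]) = 111111101111111110101111111111101111111111110 (45 bits)


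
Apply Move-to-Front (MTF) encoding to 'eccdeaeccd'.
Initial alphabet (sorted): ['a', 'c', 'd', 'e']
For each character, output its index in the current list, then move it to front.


MTF encoding:
'e': index 3 in ['a', 'c', 'd', 'e'] -> ['e', 'a', 'c', 'd']
'c': index 2 in ['e', 'a', 'c', 'd'] -> ['c', 'e', 'a', 'd']
'c': index 0 in ['c', 'e', 'a', 'd'] -> ['c', 'e', 'a', 'd']
'd': index 3 in ['c', 'e', 'a', 'd'] -> ['d', 'c', 'e', 'a']
'e': index 2 in ['d', 'c', 'e', 'a'] -> ['e', 'd', 'c', 'a']
'a': index 3 in ['e', 'd', 'c', 'a'] -> ['a', 'e', 'd', 'c']
'e': index 1 in ['a', 'e', 'd', 'c'] -> ['e', 'a', 'd', 'c']
'c': index 3 in ['e', 'a', 'd', 'c'] -> ['c', 'e', 'a', 'd']
'c': index 0 in ['c', 'e', 'a', 'd'] -> ['c', 'e', 'a', 'd']
'd': index 3 in ['c', 'e', 'a', 'd'] -> ['d', 'c', 'e', 'a']


Output: [3, 2, 0, 3, 2, 3, 1, 3, 0, 3]


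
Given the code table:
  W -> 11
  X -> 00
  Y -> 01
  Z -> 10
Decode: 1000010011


Decoding:
10 -> Z
00 -> X
01 -> Y
00 -> X
11 -> W


Result: ZXYXW


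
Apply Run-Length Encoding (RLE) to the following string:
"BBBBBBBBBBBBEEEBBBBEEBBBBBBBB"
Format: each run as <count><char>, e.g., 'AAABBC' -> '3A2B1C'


Scanning runs left to right:
  i=0: run of 'B' x 12 -> '12B'
  i=12: run of 'E' x 3 -> '3E'
  i=15: run of 'B' x 4 -> '4B'
  i=19: run of 'E' x 2 -> '2E'
  i=21: run of 'B' x 8 -> '8B'

RLE = 12B3E4B2E8B


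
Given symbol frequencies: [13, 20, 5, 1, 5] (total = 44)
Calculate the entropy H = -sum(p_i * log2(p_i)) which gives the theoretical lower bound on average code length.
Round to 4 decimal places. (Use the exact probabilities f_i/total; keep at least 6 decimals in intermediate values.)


Per-symbol terms -p_i * log2(p_i) with p_i = f_i/44:
  p = 13/44 = 0.295455: log2(p) = -1.758992, -p*log2(p) = 0.519702
  p = 20/44 = 0.454545: log2(p) = -1.137504, -p*log2(p) = 0.517047
  p = 5/44 = 0.113636: log2(p) = -3.137504, -p*log2(p) = 0.356534
  p = 1/44 = 0.022727: log2(p) = -5.459432, -p*log2(p) = 0.124078
  p = 5/44 = 0.113636: log2(p) = -3.137504, -p*log2(p) = 0.356534
H = 0.519702 + 0.517047 + 0.356534 + 0.124078 + 0.356534 = 1.873895

H = 1.8739 bits/symbol


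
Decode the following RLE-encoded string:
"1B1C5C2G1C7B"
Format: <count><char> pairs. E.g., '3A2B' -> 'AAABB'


Expanding each <count><char> pair:
  1B -> 'B'
  1C -> 'C'
  5C -> 'CCCCC'
  2G -> 'GG'
  1C -> 'C'
  7B -> 'BBBBBBB'

Decoded = BCCCCCCGGCBBBBBBB


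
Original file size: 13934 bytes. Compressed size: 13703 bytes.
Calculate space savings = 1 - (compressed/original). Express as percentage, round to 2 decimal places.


ratio = compressed/original = 13703/13934 = 0.983422
savings = 1 - ratio = 1 - 0.983422 = 0.016578
as a percentage: 0.016578 * 100 = 1.66%

Space savings = 1 - 13703/13934 = 1.66%


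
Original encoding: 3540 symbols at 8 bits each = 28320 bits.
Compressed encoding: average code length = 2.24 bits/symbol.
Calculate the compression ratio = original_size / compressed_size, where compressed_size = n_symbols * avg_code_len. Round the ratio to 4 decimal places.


original_size = n_symbols * orig_bits = 3540 * 8 = 28320 bits
compressed_size = n_symbols * avg_code_len = 3540 * 2.24 = 7929.6 bits
ratio = original_size / compressed_size = 28320 / 7929.6 = 3.5714

Compression ratio = 3.5714


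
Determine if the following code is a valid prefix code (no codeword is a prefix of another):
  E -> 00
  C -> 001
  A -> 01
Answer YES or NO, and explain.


Checking each pair (does one codeword prefix another?):
  E='00' vs C='001': prefix -- VIOLATION

NO -- this is NOT a valid prefix code. E (00) is a prefix of C (001).


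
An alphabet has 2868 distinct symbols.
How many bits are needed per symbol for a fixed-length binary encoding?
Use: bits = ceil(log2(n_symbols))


log2(2868) = 11.4858
Bracket: 2^11 = 2048 < 2868 <= 2^12 = 4096
So ceil(log2(2868)) = 12

bits = ceil(log2(2868)) = ceil(11.4858) = 12 bits


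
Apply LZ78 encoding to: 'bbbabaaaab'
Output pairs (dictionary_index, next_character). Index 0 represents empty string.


LZ78 encoding steps:
Dictionary: {0: ''}
Step 1: w='' (idx 0), next='b' -> output (0, 'b'), add 'b' as idx 1
Step 2: w='b' (idx 1), next='b' -> output (1, 'b'), add 'bb' as idx 2
Step 3: w='' (idx 0), next='a' -> output (0, 'a'), add 'a' as idx 3
Step 4: w='b' (idx 1), next='a' -> output (1, 'a'), add 'ba' as idx 4
Step 5: w='a' (idx 3), next='a' -> output (3, 'a'), add 'aa' as idx 5
Step 6: w='a' (idx 3), next='b' -> output (3, 'b'), add 'ab' as idx 6


Encoded: [(0, 'b'), (1, 'b'), (0, 'a'), (1, 'a'), (3, 'a'), (3, 'b')]


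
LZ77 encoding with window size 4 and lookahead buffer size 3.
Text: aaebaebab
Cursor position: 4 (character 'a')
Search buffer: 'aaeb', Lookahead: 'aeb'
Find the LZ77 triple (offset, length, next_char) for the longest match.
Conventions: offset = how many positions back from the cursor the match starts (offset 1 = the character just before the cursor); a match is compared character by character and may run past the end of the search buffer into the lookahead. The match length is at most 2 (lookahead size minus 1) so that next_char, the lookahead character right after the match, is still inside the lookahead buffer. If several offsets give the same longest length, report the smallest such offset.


Try each offset into the search buffer:
  offset=1 (pos 3, char 'b'): match length 0
  offset=2 (pos 2, char 'e'): match length 0
  offset=3 (pos 1, char 'a'): match length 2
  offset=4 (pos 0, char 'a'): match length 1
Longest match has length 2 at offset 3.
next_char = character at position 4 + 2 = 6 -> 'b'

Best match: offset=3, length=2 (matching 'ae' starting at position 1)
LZ77 triple: (3, 2, 'b')


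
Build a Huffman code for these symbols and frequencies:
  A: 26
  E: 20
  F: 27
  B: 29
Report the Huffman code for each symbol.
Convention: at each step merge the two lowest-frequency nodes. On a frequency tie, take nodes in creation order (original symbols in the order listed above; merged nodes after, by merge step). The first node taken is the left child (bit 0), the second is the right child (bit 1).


Huffman tree construction:
Step 1: Merge E(20) + A(26) = 46
Step 2: Merge F(27) + B(29) = 56
Step 3: Merge (E+A)(46) + (F+B)(56) = 102
Read each symbol's code off the tree from the root (left child = 0, right child = 1).

Codes:
  A: 01 (length 2)
  E: 00 (length 2)
  F: 10 (length 2)
  B: 11 (length 2)
Average code length: 204/102 = 2.0000 bits/symbol


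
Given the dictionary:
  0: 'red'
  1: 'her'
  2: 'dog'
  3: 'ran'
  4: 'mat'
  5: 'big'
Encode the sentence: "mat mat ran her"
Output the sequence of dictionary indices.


Look up each word in the dictionary:
  'mat' -> 4
  'mat' -> 4
  'ran' -> 3
  'her' -> 1

Encoded: [4, 4, 3, 1]


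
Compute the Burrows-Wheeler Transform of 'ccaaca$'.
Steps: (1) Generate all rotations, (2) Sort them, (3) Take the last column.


Rotations (sorted):
  0: $ccaaca -> last char: a
  1: a$ccaac -> last char: c
  2: aaca$cc -> last char: c
  3: aca$cca -> last char: a
  4: ca$ccaa -> last char: a
  5: caaca$c -> last char: c
  6: ccaaca$ -> last char: $


BWT = accaac$


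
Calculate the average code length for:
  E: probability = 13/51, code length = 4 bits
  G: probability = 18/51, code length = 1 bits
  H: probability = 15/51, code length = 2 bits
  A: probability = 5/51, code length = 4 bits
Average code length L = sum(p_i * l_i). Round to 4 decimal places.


Weighted contributions p_i * l_i:
  E: (13/51) * 4 = 52/51
  G: (18/51) * 1 = 18/51
  H: (15/51) * 2 = 30/51
  A: (5/51) * 4 = 20/51
Sum = (52 + 18 + 30 + 20)/51 = 120/51

L = 120/51 = 2.3529 bits/symbol


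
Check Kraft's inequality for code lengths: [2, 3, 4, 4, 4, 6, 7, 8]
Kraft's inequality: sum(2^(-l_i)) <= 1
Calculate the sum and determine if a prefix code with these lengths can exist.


Sum = 2^(-2) + 2^(-3) + 2^(-4) + 2^(-4) + 2^(-4) + 2^(-6) + 2^(-7) + 2^(-8)
    = 0.25 + 0.125 + 0.0625 + 0.0625 + 0.0625 + 0.015625 + 0.0078125 + 0.00390625
    = 151/256 = 0.58984375
Since 0.58984375 <= 1, Kraft's inequality IS satisfied.
A prefix code with these lengths CAN exist.

Kraft sum = 0.58984375. Satisfied.


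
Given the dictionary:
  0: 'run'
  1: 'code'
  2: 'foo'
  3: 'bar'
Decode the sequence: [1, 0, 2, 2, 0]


Look up each index in the dictionary:
  1 -> 'code'
  0 -> 'run'
  2 -> 'foo'
  2 -> 'foo'
  0 -> 'run'

Decoded: "code run foo foo run"


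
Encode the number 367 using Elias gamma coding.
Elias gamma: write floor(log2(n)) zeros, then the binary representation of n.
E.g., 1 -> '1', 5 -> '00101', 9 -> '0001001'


num_bits = floor(log2(367)) + 1 = 9
leading_zeros = num_bits - 1 = 8
binary(367) = 101101111

Elias gamma(367) = '00000000' + '101101111' = 00000000101101111 (17 bits)


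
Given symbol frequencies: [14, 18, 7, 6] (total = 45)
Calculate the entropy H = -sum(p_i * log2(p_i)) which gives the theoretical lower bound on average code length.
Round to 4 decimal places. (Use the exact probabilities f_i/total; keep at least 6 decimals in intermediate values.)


Per-symbol terms -p_i * log2(p_i) with p_i = f_i/45:
  p = 14/45 = 0.311111: log2(p) = -1.684498, -p*log2(p) = 0.524066
  p = 18/45 = 0.400000: log2(p) = -1.321928, -p*log2(p) = 0.528771
  p = 7/45 = 0.155556: log2(p) = -2.684498, -p*log2(p) = 0.417589
  p = 6/45 = 0.133333: log2(p) = -2.906891, -p*log2(p) = 0.387585
H = 0.524066 + 0.528771 + 0.417589 + 0.387585 = 1.858011

H = 1.858 bits/symbol


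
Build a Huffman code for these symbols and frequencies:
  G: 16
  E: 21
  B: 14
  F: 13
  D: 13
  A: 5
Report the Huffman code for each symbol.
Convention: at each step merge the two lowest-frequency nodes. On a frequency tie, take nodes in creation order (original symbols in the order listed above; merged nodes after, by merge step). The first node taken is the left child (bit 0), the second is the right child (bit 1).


Huffman tree construction:
Step 1: Merge A(5) + F(13) = 18
Step 2: Merge D(13) + B(14) = 27
Step 3: Merge G(16) + (A+F)(18) = 34
Step 4: Merge E(21) + (D+B)(27) = 48
Step 5: Merge (G+(A+F))(34) + (E+(D+B))(48) = 82
Read each symbol's code off the tree from the root (left child = 0, right child = 1).

Codes:
  G: 00 (length 2)
  E: 10 (length 2)
  B: 111 (length 3)
  F: 011 (length 3)
  D: 110 (length 3)
  A: 010 (length 3)
Average code length: 209/82 = 2.5488 bits/symbol


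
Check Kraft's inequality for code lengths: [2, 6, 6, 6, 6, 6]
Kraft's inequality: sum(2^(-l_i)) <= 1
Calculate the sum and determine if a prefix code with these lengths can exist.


Sum = 2^(-2) + 2^(-6) + 2^(-6) + 2^(-6) + 2^(-6) + 2^(-6)
    = 0.25 + 0.015625 + 0.015625 + 0.015625 + 0.015625 + 0.015625
    = 21/64 = 0.328125
Since 0.328125 <= 1, Kraft's inequality IS satisfied.
A prefix code with these lengths CAN exist.

Kraft sum = 0.328125. Satisfied.


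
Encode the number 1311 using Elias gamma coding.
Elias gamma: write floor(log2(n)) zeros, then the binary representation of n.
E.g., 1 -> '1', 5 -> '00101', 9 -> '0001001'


num_bits = floor(log2(1311)) + 1 = 11
leading_zeros = num_bits - 1 = 10
binary(1311) = 10100011111

Elias gamma(1311) = '0000000000' + '10100011111' = 000000000010100011111 (21 bits)


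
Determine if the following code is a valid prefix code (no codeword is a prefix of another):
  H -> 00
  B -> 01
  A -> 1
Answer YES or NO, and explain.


Checking each pair (does one codeword prefix another?):
  H='00' vs B='01': no prefix
  H='00' vs A='1': no prefix
  B='01' vs H='00': no prefix
  B='01' vs A='1': no prefix
  A='1' vs H='00': no prefix
  A='1' vs B='01': no prefix
No violation found over all pairs.

YES -- this is a valid prefix code. No codeword is a prefix of any other codeword.


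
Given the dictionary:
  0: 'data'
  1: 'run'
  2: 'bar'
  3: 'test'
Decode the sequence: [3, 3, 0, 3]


Look up each index in the dictionary:
  3 -> 'test'
  3 -> 'test'
  0 -> 'data'
  3 -> 'test'

Decoded: "test test data test"


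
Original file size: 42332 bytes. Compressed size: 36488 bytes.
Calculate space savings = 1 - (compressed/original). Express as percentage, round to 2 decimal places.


ratio = compressed/original = 36488/42332 = 0.861948
savings = 1 - ratio = 1 - 0.861948 = 0.138052
as a percentage: 0.138052 * 100 = 13.81%

Space savings = 1 - 36488/42332 = 13.81%


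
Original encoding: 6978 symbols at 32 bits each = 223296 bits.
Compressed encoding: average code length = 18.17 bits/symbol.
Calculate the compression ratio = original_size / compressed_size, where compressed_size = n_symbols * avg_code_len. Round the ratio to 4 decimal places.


original_size = n_symbols * orig_bits = 6978 * 32 = 223296 bits
compressed_size = n_symbols * avg_code_len = 6978 * 18.17 = 126790.26 bits
ratio = original_size / compressed_size = 223296 / 126790.26 = 1.7611

Compression ratio = 1.7611


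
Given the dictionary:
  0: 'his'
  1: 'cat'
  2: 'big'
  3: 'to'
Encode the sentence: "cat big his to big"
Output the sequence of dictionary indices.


Look up each word in the dictionary:
  'cat' -> 1
  'big' -> 2
  'his' -> 0
  'to' -> 3
  'big' -> 2

Encoded: [1, 2, 0, 3, 2]


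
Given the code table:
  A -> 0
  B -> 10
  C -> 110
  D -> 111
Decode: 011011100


Decoding:
0 -> A
110 -> C
111 -> D
0 -> A
0 -> A


Result: ACDAA


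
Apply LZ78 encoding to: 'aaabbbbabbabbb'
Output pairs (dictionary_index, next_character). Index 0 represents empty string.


LZ78 encoding steps:
Dictionary: {0: ''}
Step 1: w='' (idx 0), next='a' -> output (0, 'a'), add 'a' as idx 1
Step 2: w='a' (idx 1), next='a' -> output (1, 'a'), add 'aa' as idx 2
Step 3: w='' (idx 0), next='b' -> output (0, 'b'), add 'b' as idx 3
Step 4: w='b' (idx 3), next='b' -> output (3, 'b'), add 'bb' as idx 4
Step 5: w='b' (idx 3), next='a' -> output (3, 'a'), add 'ba' as idx 5
Step 6: w='bb' (idx 4), next='a' -> output (4, 'a'), add 'bba' as idx 6
Step 7: w='bb' (idx 4), next='b' -> output (4, 'b'), add 'bbb' as idx 7


Encoded: [(0, 'a'), (1, 'a'), (0, 'b'), (3, 'b'), (3, 'a'), (4, 'a'), (4, 'b')]


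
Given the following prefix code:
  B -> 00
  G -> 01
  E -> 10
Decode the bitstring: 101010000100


Decoding step by step:
Bits 10 -> E
Bits 10 -> E
Bits 10 -> E
Bits 00 -> B
Bits 01 -> G
Bits 00 -> B


Decoded message: EEEBGB


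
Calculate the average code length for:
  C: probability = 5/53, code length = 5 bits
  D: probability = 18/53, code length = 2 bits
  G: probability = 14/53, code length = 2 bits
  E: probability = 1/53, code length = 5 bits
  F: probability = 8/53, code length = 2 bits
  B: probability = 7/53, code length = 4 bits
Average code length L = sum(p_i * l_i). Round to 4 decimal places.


Weighted contributions p_i * l_i:
  C: (5/53) * 5 = 25/53
  D: (18/53) * 2 = 36/53
  G: (14/53) * 2 = 28/53
  E: (1/53) * 5 = 5/53
  F: (8/53) * 2 = 16/53
  B: (7/53) * 4 = 28/53
Sum = (25 + 36 + 28 + 5 + 16 + 28)/53 = 138/53

L = 138/53 = 2.6038 bits/symbol


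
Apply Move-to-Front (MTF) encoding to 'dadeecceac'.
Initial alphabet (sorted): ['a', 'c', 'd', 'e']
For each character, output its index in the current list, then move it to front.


MTF encoding:
'd': index 2 in ['a', 'c', 'd', 'e'] -> ['d', 'a', 'c', 'e']
'a': index 1 in ['d', 'a', 'c', 'e'] -> ['a', 'd', 'c', 'e']
'd': index 1 in ['a', 'd', 'c', 'e'] -> ['d', 'a', 'c', 'e']
'e': index 3 in ['d', 'a', 'c', 'e'] -> ['e', 'd', 'a', 'c']
'e': index 0 in ['e', 'd', 'a', 'c'] -> ['e', 'd', 'a', 'c']
'c': index 3 in ['e', 'd', 'a', 'c'] -> ['c', 'e', 'd', 'a']
'c': index 0 in ['c', 'e', 'd', 'a'] -> ['c', 'e', 'd', 'a']
'e': index 1 in ['c', 'e', 'd', 'a'] -> ['e', 'c', 'd', 'a']
'a': index 3 in ['e', 'c', 'd', 'a'] -> ['a', 'e', 'c', 'd']
'c': index 2 in ['a', 'e', 'c', 'd'] -> ['c', 'a', 'e', 'd']


Output: [2, 1, 1, 3, 0, 3, 0, 1, 3, 2]


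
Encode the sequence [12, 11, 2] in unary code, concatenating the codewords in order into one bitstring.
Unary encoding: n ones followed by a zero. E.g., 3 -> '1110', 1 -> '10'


Encode each number as n ones followed by a terminating 0:
  12 -> 1111111111110 (13 bits)
  11 -> 111111111110 (12 bits)
  2 -> 110 (3 bits)
Total length = 13 + 12 + 3 = 28 bits.

Unary([12, 11, 2]) = 1111111111110111111111110110 (28 bits)


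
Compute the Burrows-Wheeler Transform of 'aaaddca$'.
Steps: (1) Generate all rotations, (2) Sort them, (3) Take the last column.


Rotations (sorted):
  0: $aaaddca -> last char: a
  1: a$aaaddc -> last char: c
  2: aaaddca$ -> last char: $
  3: aaddca$a -> last char: a
  4: addca$aa -> last char: a
  5: ca$aaadd -> last char: d
  6: dca$aaad -> last char: d
  7: ddca$aaa -> last char: a


BWT = ac$aadda


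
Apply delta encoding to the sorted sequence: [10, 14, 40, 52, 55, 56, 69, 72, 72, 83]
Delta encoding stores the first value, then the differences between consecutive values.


First value: 10
Deltas:
  14 - 10 = 4
  40 - 14 = 26
  52 - 40 = 12
  55 - 52 = 3
  56 - 55 = 1
  69 - 56 = 13
  72 - 69 = 3
  72 - 72 = 0
  83 - 72 = 11


Delta encoded: [10, 4, 26, 12, 3, 1, 13, 3, 0, 11]


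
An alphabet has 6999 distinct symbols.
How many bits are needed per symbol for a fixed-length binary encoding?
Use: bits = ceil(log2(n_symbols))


log2(6999) = 12.7729
Bracket: 2^12 = 4096 < 6999 <= 2^13 = 8192
So ceil(log2(6999)) = 13

bits = ceil(log2(6999)) = ceil(12.7729) = 13 bits


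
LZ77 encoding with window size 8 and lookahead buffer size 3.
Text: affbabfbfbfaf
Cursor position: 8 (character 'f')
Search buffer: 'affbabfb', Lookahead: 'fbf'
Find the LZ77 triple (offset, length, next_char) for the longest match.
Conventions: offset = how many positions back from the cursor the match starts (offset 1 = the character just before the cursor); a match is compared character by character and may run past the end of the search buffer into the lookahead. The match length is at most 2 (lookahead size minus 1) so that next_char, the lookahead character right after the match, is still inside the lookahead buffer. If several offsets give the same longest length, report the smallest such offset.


Try each offset into the search buffer:
  offset=1 (pos 7, char 'b'): match length 0
  offset=2 (pos 6, char 'f'): match length 2
  offset=3 (pos 5, char 'b'): match length 0
  offset=4 (pos 4, char 'a'): match length 0
  offset=5 (pos 3, char 'b'): match length 0
  offset=6 (pos 2, char 'f'): match length 2
  offset=7 (pos 1, char 'f'): match length 1
  offset=8 (pos 0, char 'a'): match length 0
Longest match has length 2, found at offsets 2, 6; take the smallest, offset 2.
next_char = character at position 8 + 2 = 10 -> 'f'

Best match: offset=2, length=2 (matching 'fb' starting at position 6)
LZ77 triple: (2, 2, 'f')


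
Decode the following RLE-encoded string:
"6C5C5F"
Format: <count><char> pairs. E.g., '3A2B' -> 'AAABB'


Expanding each <count><char> pair:
  6C -> 'CCCCCC'
  5C -> 'CCCCC'
  5F -> 'FFFFF'

Decoded = CCCCCCCCCCCFFFFF


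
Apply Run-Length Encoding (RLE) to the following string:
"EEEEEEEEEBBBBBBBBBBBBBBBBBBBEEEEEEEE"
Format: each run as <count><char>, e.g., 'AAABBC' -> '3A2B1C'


Scanning runs left to right:
  i=0: run of 'E' x 9 -> '9E'
  i=9: run of 'B' x 19 -> '19B'
  i=28: run of 'E' x 8 -> '8E'

RLE = 9E19B8E


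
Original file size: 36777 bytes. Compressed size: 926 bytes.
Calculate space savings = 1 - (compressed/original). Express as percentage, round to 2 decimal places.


ratio = compressed/original = 926/36777 = 0.025179
savings = 1 - ratio = 1 - 0.025179 = 0.974821
as a percentage: 0.974821 * 100 = 97.48%

Space savings = 1 - 926/36777 = 97.48%


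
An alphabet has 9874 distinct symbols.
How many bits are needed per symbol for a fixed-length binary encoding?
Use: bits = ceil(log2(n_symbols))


log2(9874) = 13.2694
Bracket: 2^13 = 8192 < 9874 <= 2^14 = 16384
So ceil(log2(9874)) = 14

bits = ceil(log2(9874)) = ceil(13.2694) = 14 bits


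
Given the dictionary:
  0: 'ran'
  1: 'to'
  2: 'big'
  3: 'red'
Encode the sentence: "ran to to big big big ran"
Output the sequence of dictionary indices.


Look up each word in the dictionary:
  'ran' -> 0
  'to' -> 1
  'to' -> 1
  'big' -> 2
  'big' -> 2
  'big' -> 2
  'ran' -> 0

Encoded: [0, 1, 1, 2, 2, 2, 0]


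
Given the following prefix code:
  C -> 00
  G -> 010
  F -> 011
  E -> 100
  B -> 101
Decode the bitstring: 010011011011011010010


Decoding step by step:
Bits 010 -> G
Bits 011 -> F
Bits 011 -> F
Bits 011 -> F
Bits 011 -> F
Bits 010 -> G
Bits 010 -> G


Decoded message: GFFFFGG


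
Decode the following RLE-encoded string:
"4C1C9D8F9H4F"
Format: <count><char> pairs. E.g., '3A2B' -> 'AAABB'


Expanding each <count><char> pair:
  4C -> 'CCCC'
  1C -> 'C'
  9D -> 'DDDDDDDDD'
  8F -> 'FFFFFFFF'
  9H -> 'HHHHHHHHH'
  4F -> 'FFFF'

Decoded = CCCCCDDDDDDDDDFFFFFFFFHHHHHHHHHFFFF


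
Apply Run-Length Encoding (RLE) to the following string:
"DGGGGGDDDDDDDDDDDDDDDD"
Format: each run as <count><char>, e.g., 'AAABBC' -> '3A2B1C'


Scanning runs left to right:
  i=0: run of 'D' x 1 -> '1D'
  i=1: run of 'G' x 5 -> '5G'
  i=6: run of 'D' x 16 -> '16D'

RLE = 1D5G16D


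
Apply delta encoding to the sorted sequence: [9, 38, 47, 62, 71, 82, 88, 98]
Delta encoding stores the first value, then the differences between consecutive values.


First value: 9
Deltas:
  38 - 9 = 29
  47 - 38 = 9
  62 - 47 = 15
  71 - 62 = 9
  82 - 71 = 11
  88 - 82 = 6
  98 - 88 = 10


Delta encoded: [9, 29, 9, 15, 9, 11, 6, 10]


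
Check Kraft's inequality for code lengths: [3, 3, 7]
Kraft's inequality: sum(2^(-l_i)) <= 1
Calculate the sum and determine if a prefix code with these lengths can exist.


Sum = 2^(-3) + 2^(-3) + 2^(-7)
    = 0.125 + 0.125 + 0.0078125
    = 33/128 = 0.2578125
Since 0.2578125 <= 1, Kraft's inequality IS satisfied.
A prefix code with these lengths CAN exist.

Kraft sum = 0.2578125. Satisfied.


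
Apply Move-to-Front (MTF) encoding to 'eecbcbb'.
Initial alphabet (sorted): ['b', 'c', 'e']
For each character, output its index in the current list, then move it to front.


MTF encoding:
'e': index 2 in ['b', 'c', 'e'] -> ['e', 'b', 'c']
'e': index 0 in ['e', 'b', 'c'] -> ['e', 'b', 'c']
'c': index 2 in ['e', 'b', 'c'] -> ['c', 'e', 'b']
'b': index 2 in ['c', 'e', 'b'] -> ['b', 'c', 'e']
'c': index 1 in ['b', 'c', 'e'] -> ['c', 'b', 'e']
'b': index 1 in ['c', 'b', 'e'] -> ['b', 'c', 'e']
'b': index 0 in ['b', 'c', 'e'] -> ['b', 'c', 'e']


Output: [2, 0, 2, 2, 1, 1, 0]


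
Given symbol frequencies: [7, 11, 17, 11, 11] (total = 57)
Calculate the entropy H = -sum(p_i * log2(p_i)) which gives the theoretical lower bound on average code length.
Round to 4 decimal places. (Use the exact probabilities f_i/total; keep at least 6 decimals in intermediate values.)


Per-symbol terms -p_i * log2(p_i) with p_i = f_i/57:
  p = 7/57 = 0.122807: log2(p) = -3.025535, -p*log2(p) = 0.371557
  p = 11/57 = 0.192982: log2(p) = -2.373458, -p*log2(p) = 0.458036
  p = 17/57 = 0.298246: log2(p) = -1.745427, -p*log2(p) = 0.520566
  p = 11/57 = 0.192982: log2(p) = -2.373458, -p*log2(p) = 0.458036
  p = 11/57 = 0.192982: log2(p) = -2.373458, -p*log2(p) = 0.458036
H = 0.371557 + 0.458036 + 0.520566 + 0.458036 + 0.458036 = 2.266231

H = 2.2662 bits/symbol
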